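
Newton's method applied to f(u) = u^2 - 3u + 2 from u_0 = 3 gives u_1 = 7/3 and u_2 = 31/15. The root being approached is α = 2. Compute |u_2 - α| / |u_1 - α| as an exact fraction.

1/5

u_1 - α = 7/3 - 2 = 1/3, so |u_1 - α| = 1/3.
u_2 - α = 31/15 - 2 = 1/15, so |u_2 - α| = 1/15.
Ratio = (1/15) / (1/3) = 1/5.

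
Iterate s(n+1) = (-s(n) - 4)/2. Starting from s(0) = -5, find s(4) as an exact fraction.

-25/16

s(1) = (-(-5) - 4)/2 = 1/2.
s(2) = (-(1/2) - 4)/2 = -9/4.
s(3) = (-(-9/4) - 4)/2 = -7/8.
s(4) = (-(-7/8) - 4)/2 = -25/16.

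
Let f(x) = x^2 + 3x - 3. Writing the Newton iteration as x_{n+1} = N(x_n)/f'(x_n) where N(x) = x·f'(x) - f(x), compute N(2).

7

f'(x) = 2x + 3.
N(x) = x·f'(x) - f(x) = x·(2x + 3) - (x^2 + 3x - 3) = x^2 + 3.
N(2) = 7.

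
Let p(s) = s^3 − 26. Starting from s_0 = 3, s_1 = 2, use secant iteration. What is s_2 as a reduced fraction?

56/19

p(3) = 1, p(2) = −18. s_2 = 2 − (−18)·(2 − 3)/((−18) − 1) = 56/19.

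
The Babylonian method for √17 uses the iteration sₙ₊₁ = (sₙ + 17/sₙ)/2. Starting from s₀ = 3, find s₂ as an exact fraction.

161/39

s₁ = (3 + 17/3)/2 = 13/3.
s₂ = (13/3 + 17/(13/3))/2 = 161/39.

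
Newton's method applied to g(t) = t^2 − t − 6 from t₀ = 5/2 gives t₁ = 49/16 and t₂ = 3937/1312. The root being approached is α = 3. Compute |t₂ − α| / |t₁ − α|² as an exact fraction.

t₁ − α = 49/16 − 3 = 1/16, so |t₁ − α| = 1/16.
t₂ − α = 3937/1312 − 3 = 1/1312, so |t₂ − α| = 1/1312.
|t₁ − α|² = 1/256.
Ratio = (1/1312) / (1/256) = 8/41.

8/41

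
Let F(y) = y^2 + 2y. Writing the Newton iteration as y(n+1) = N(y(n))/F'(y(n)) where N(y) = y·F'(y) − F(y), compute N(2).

4

F'(y) = 2y + 2.
N(y) = y·F'(y) − F(y) = y·(2y + 2) − (y^2 + 2y) = y^2.
N(2) = 4.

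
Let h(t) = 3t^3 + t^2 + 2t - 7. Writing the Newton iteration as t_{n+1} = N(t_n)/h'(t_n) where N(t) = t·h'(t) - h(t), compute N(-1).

h'(t) = 9t^2 + 2t + 2.
N(t) = t·h'(t) - h(t) = t·(9t^2 + 2t + 2) - (3t^3 + t^2 + 2t - 7) = 6t^3 + t^2 + 7.
N(-1) = 2.

2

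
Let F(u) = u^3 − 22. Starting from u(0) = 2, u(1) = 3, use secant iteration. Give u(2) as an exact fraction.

52/19

F(2) = −14, F(3) = 5. u(2) = 3 − 5·(3 − 2)/(5 − (−14)) = 52/19.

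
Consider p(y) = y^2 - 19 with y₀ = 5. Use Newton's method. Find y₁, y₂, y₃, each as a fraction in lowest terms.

y₁ = 22/5, y₂ = 959/220, y₃ = 1839281/421960

p'(y) = 2y.
p(5) = 6, p'(5) = 10, so y₁ = 5 - 6/10 = 22/5.
p(22/5) = 9/25, p'(22/5) = 44/5, so y₂ = (22/5) - (9/25)/(44/5) = 959/220.
p(959/220) = 81/48400, p'(959/220) = 959/110, so y₃ = (959/220) - (81/48400)/(959/110) = 1839281/421960.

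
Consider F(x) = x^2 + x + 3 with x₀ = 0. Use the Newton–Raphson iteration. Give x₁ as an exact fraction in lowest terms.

F'(x) = 2x + 1.
F(0) = 3, F'(0) = 1, so x₁ = 0 − 3/1 = −3.

−3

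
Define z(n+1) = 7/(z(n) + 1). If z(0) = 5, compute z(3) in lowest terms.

z(1) = 7/(5 + 1) = 7/6.
z(2) = 7/(7/6 + 1) = 42/13.
z(3) = 7/(42/13 + 1) = 91/55.

91/55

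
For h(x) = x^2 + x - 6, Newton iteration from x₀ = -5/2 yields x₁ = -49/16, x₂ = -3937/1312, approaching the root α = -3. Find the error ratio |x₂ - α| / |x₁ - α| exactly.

x₁ - α = -49/16 - (-3) = -49/16 + 3 = -1/16, so |x₁ - α| = 1/16.
x₂ - α = -3937/1312 - (-3) = -3937/1312 + 3 = -1/1312, so |x₂ - α| = 1/1312.
Ratio = (1/1312) / (1/16) = 1/82.

1/82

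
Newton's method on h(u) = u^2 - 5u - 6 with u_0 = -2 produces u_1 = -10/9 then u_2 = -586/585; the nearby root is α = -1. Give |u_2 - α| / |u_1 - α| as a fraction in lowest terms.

1/65

u_1 - α = -10/9 - (-1) = -10/9 + 1 = -1/9, so |u_1 - α| = 1/9.
u_2 - α = -586/585 - (-1) = -586/585 + 1 = -1/585, so |u_2 - α| = 1/585.
Ratio = (1/585) / (1/9) = 1/65.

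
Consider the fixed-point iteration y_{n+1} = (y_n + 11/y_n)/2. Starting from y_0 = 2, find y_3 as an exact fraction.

y_1 = (2 + 11/2)/2 = 15/4.
y_2 = (15/4 + 11/(15/4))/2 = 401/120.
y_3 = (401/120 + 11/(401/120))/2 = 319201/96240.

319201/96240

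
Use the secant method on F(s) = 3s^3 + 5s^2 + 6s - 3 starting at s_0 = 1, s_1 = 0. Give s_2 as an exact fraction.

F(1) = 11, F(0) = -3. s_2 = 0 - (-3)·(0 - 1)/((-3) - 11) = 3/14.

3/14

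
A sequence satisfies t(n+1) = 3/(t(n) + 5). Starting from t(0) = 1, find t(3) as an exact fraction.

t(1) = 3/(1 + 5) = 1/2.
t(2) = 3/(1/2 + 5) = 6/11.
t(3) = 3/(6/11 + 5) = 33/61.

33/61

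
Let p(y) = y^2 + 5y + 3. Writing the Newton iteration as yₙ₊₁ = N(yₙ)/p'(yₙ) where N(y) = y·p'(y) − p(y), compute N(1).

p'(y) = 2y + 5.
N(y) = y·p'(y) − p(y) = y·(2y + 5) − (y^2 + 5y + 3) = y^2 − 3.
N(1) = −2.

−2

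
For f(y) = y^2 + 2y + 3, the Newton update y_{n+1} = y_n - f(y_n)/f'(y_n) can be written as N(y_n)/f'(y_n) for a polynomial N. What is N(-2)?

f'(y) = 2y + 2.
N(y) = y·f'(y) - f(y) = y·(2y + 2) - (y^2 + 2y + 3) = y^2 - 3.
N(-2) = 1.

1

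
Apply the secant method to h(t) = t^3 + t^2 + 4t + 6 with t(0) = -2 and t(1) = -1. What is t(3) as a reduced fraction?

h(-2) = -6, h(-1) = 2. t(2) = (-1) - 2·((-1) - (-2))/(2 - (-6)) = -5/4.
h(-1) = 2, h(-5/4) = 39/64. t(3) = (-5/4) - (39/64)·((-5/4) - (-1))/((39/64) - 2) = -121/89.

-121/89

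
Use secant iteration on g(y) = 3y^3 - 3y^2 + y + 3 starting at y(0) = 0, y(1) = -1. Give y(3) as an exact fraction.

g(0) = 3, g(-1) = -4. y(2) = (-1) - (-4)·((-1) - 0)/((-4) - 3) = -3/7.
g(-1) = -4, g(-3/7) = 612/343. y(3) = (-3/7) - (612/343)·((-3/7) - (-1))/((612/343) - (-4)) = -75/124.

-75/124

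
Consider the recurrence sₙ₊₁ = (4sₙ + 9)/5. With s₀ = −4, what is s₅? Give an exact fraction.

s₁ = (4·(−4) + 9)/5 = −7/5.
s₂ = (4·(−7/5) + 9)/5 = 17/25.
s₃ = (4·(17/25) + 9)/5 = 293/125.
s₄ = (4·(293/125) + 9)/5 = 2297/625.
s₅ = (4·(2297/625) + 9)/5 = 14813/3125.

14813/3125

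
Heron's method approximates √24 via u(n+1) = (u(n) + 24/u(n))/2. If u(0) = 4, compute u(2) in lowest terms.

49/10

u(1) = (4 + 24/4)/2 = 5.
u(2) = (5 + 24/5)/2 = 49/10.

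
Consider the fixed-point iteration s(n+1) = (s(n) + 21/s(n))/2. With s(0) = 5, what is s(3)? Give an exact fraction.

277727/60605

s(1) = (5 + 21/5)/2 = 23/5.
s(2) = (23/5 + 21/(23/5))/2 = 527/115.
s(3) = (527/115 + 21/(527/115))/2 = 277727/60605.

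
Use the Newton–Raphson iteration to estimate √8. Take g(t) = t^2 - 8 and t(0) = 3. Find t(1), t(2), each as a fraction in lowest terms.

g'(t) = 2t.
g(3) = 1, g'(3) = 6, so t(1) = 3 - 1/6 = 17/6.
g(17/6) = 1/36, g'(17/6) = 17/3, so t(2) = (17/6) - (1/36)/(17/3) = 577/204.

t(1) = 17/6, t(2) = 577/204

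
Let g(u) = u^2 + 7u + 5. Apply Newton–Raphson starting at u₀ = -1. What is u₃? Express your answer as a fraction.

g'(u) = 2u + 7.
g(-1) = -1, g'(-1) = 5, so u₁ = (-1) - (-1)/5 = -4/5.
g(-4/5) = 1/25, g'(-4/5) = 27/5, so u₂ = (-4/5) - (1/25)/(27/5) = -109/135.
g(-109/135) = 1/18225, g'(-109/135) = 727/135, so u₃ = (-109/135) - (1/18225)/(727/135) = -79244/98145.

-79244/98145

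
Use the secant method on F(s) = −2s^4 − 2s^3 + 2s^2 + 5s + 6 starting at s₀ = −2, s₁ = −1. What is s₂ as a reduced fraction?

−6/5

F(−2) = −12, F(−1) = 3. s₂ = (−1) − 3·((−1) − (−2))/(3 − (−12)) = −6/5.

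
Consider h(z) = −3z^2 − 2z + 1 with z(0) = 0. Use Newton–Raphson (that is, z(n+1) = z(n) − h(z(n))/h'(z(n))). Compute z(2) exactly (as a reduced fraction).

h'(z) = −6z − 2.
h(0) = 1, h'(0) = −2, so z(1) = 0 − 1/(−2) = 1/2.
h(1/2) = −3/4, h'(1/2) = −5, so z(2) = (1/2) − (−3/4)/(−5) = 7/20.

7/20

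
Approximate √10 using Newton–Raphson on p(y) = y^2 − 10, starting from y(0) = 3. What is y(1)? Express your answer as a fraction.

p'(y) = 2y.
p(3) = −1, p'(3) = 6, so y(1) = 3 − (−1)/6 = 19/6.

19/6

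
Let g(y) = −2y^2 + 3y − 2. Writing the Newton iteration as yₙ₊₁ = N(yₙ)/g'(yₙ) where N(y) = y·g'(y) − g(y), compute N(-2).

g'(y) = −4y + 3.
N(y) = y·g'(y) − g(y) = y·(−4y + 3) − (−2y^2 + 3y − 2) = −2y^2 + 2.
N(-2) = −6.

−6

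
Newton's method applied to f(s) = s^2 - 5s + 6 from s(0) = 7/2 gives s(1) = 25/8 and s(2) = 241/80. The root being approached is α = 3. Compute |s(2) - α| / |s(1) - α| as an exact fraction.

s(1) - α = 25/8 - 3 = 1/8, so |s(1) - α| = 1/8.
s(2) - α = 241/80 - 3 = 1/80, so |s(2) - α| = 1/80.
Ratio = (1/80) / (1/8) = 1/10.

1/10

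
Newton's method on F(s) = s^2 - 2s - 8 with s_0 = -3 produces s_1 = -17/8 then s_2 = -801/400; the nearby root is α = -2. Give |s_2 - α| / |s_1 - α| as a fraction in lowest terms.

1/50

s_1 - α = -17/8 - (-2) = -17/8 + 2 = -1/8, so |s_1 - α| = 1/8.
s_2 - α = -801/400 - (-2) = -801/400 + 2 = -1/400, so |s_2 - α| = 1/400.
Ratio = (1/400) / (1/8) = 1/50.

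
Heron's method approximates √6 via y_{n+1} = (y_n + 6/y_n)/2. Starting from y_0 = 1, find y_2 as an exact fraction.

y_1 = (1 + 6/1)/2 = 7/2.
y_2 = (7/2 + 6/(7/2))/2 = 73/28.

73/28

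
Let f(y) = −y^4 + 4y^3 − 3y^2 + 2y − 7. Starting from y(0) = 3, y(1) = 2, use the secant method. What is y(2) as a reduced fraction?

5/2

f(3) = −1, f(2) = 1. y(2) = 2 − 1·(2 − 3)/(1 − (−1)) = 5/2.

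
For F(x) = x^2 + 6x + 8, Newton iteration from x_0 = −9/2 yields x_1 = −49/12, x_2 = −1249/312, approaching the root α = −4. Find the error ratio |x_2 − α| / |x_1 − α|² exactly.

6/13

x_1 − α = −49/12 − (−4) = −49/12 + 4 = −1/12, so |x_1 − α| = 1/12.
x_2 − α = −1249/312 − (−4) = −1249/312 + 4 = −1/312, so |x_2 − α| = 1/312.
|x_1 − α|² = 1/144.
Ratio = (1/312) / (1/144) = 6/13.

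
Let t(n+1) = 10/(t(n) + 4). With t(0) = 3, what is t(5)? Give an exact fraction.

3170/1823

t(1) = 10/(3 + 4) = 10/7.
t(2) = 10/(10/7 + 4) = 35/19.
t(3) = 10/(35/19 + 4) = 190/111.
t(4) = 10/(190/111 + 4) = 555/317.
t(5) = 10/(555/317 + 4) = 3170/1823.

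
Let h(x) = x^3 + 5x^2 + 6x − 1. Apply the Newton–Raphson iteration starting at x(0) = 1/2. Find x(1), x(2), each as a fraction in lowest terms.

h'(x) = 3x^2 + 10x + 6.
h(1/2) = 27/8, h'(1/2) = 47/4, so x(1) = (1/2) − (27/8)/(47/4) = 10/47.
h(10/47) = 53217/103823, h'(10/47) = 18254/2209, so x(2) = (10/47) − (53217/103823)/(18254/2209) = 129323/857938.

x(1) = 10/47, x(2) = 129323/857938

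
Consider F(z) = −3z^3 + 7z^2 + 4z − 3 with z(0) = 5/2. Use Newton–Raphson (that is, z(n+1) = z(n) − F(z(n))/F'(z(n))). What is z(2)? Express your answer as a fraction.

F'(z) = −9z^2 + 14z + 4.
F(5/2) = 31/8, F'(5/2) = −69/4, so z(1) = (5/2) − (31/8)/(−69/4) = 188/69.
F(188/69) = −29791/36501, F'(188/69) = −39148/1587, so z(2) = (188/69) − (−29791/36501)/(−39148/1587) = 7270451/2701212.

7270451/2701212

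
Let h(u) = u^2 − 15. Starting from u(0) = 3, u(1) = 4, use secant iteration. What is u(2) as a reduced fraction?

h(3) = −6, h(4) = 1. u(2) = 4 − 1·(4 − 3)/(1 − (−6)) = 27/7.

27/7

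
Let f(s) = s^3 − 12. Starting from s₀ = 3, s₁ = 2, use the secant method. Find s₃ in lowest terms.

2763/1201

f(3) = 15, f(2) = −4. s₂ = 2 − (−4)·(2 − 3)/((−4) − 15) = 42/19.
f(2) = −4, f(42/19) = −8220/6859. s₃ = (42/19) − (−8220/6859)·((42/19) − 2)/((−8220/6859) − (−4)) = 2763/1201.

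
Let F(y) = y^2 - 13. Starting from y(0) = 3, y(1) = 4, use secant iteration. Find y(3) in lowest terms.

191/53

F(3) = -4, F(4) = 3. y(2) = 4 - 3·(4 - 3)/(3 - (-4)) = 25/7.
F(4) = 3, F(25/7) = -12/49. y(3) = (25/7) - (-12/49)·((25/7) - 4)/((-12/49) - 3) = 191/53.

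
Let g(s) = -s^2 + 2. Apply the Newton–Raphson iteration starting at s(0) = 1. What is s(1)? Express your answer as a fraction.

3/2

g'(s) = -2s.
g(1) = 1, g'(1) = -2, so s(1) = 1 - 1/(-2) = 3/2.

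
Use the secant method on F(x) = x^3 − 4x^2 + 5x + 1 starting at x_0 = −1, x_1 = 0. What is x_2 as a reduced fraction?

−1/10

F(−1) = −9, F(0) = 1. x_2 = 0 − 1·(0 − (−1))/(1 − (−9)) = −1/10.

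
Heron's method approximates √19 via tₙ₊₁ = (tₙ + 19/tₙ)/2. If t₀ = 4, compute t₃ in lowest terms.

11916881/2733920

t₁ = (4 + 19/4)/2 = 35/8.
t₂ = (35/8 + 19/(35/8))/2 = 2441/560.
t₃ = (2441/560 + 19/(2441/560))/2 = 11916881/2733920.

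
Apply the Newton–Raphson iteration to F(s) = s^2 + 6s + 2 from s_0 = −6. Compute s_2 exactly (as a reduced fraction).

−271/48

F'(s) = 2s + 6.
F(−6) = 2, F'(−6) = −6, so s_1 = (−6) − 2/(−6) = −17/3.
F(−17/3) = 1/9, F'(−17/3) = −16/3, so s_2 = (−17/3) − (1/9)/(−16/3) = −271/48.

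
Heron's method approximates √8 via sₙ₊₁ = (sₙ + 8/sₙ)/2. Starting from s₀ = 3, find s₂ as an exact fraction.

577/204

s₁ = (3 + 8/3)/2 = 17/6.
s₂ = (17/6 + 8/(17/6))/2 = 577/204.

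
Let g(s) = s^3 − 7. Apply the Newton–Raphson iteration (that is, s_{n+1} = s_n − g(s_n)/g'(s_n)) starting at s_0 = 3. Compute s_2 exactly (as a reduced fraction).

591743/301401

g'(s) = 3s^2.
g(3) = 20, g'(3) = 27, so s_1 = 3 − 20/27 = 61/27.
g(61/27) = 89200/19683, g'(61/27) = 3721/243, so s_2 = (61/27) − (89200/19683)/(3721/243) = 591743/301401.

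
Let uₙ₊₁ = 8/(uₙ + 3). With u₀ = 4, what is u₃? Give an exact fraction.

232/143

u₁ = 8/(4 + 3) = 8/7.
u₂ = 8/(8/7 + 3) = 56/29.
u₃ = 8/(56/29 + 3) = 232/143.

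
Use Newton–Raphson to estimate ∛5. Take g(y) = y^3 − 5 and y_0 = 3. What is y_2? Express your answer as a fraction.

g'(y) = 3y^2.
g(3) = 22, g'(3) = 27, so y_1 = 3 − 22/27 = 59/27.
g(59/27) = 106964/19683, g'(59/27) = 3481/243, so y_2 = (59/27) − (106964/19683)/(3481/243) = 509173/281961.

509173/281961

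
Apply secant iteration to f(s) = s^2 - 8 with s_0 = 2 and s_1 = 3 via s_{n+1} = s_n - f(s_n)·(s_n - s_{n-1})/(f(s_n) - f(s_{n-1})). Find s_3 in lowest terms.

f(2) = -4, f(3) = 1. s_2 = 3 - 1·(3 - 2)/(1 - (-4)) = 14/5.
f(3) = 1, f(14/5) = -4/25. s_3 = (14/5) - (-4/25)·((14/5) - 3)/((-4/25) - 1) = 82/29.

82/29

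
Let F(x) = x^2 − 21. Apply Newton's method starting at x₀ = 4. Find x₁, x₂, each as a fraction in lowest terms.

x₁ = 37/8, x₂ = 2713/592

F'(x) = 2x.
F(4) = −5, F'(4) = 8, so x₁ = 4 − (−5)/8 = 37/8.
F(37/8) = 25/64, F'(37/8) = 37/4, so x₂ = (37/8) − (25/64)/(37/4) = 2713/592.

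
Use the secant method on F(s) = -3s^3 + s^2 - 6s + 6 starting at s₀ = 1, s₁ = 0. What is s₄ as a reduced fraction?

F(1) = -2, F(0) = 6. s₂ = 0 - 6·(0 - 1)/(6 - (-2)) = 3/4.
F(0) = 6, F(3/4) = 51/64. s₃ = (3/4) - (51/64)·((3/4) - 0)/((51/64) - 6) = 32/37.
F(3/4) = 51/64, F(32/37) = -19346/50653. s₄ = (32/37) - (-19346/50653)·((32/37) - (3/4))/((-19346/50653) - (51/64)) = 10944/13223.

10944/13223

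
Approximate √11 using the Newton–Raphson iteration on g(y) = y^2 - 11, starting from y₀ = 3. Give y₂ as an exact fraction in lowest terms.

199/60

g'(y) = 2y.
g(3) = -2, g'(3) = 6, so y₁ = 3 - (-2)/6 = 10/3.
g(10/3) = 1/9, g'(10/3) = 20/3, so y₂ = (10/3) - (1/9)/(20/3) = 199/60.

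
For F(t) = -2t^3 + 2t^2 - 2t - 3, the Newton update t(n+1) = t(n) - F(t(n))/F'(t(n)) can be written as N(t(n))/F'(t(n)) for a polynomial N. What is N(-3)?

129

F'(t) = -6t^2 + 4t - 2.
N(t) = t·F'(t) - F(t) = t·(-6t^2 + 4t - 2) - (-2t^3 + 2t^2 - 2t - 3) = -4t^3 + 2t^2 + 3.
N(-3) = 129.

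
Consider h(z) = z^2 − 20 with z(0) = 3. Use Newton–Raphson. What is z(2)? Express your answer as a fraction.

1561/348

h'(z) = 2z.
h(3) = −11, h'(3) = 6, so z(1) = 3 − (−11)/6 = 29/6.
h(29/6) = 121/36, h'(29/6) = 29/3, so z(2) = (29/6) − (121/36)/(29/3) = 1561/348.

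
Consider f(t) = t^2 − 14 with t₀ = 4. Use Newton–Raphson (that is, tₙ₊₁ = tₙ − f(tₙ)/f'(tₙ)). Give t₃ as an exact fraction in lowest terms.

f'(t) = 2t.
f(4) = 2, f'(4) = 8, so t₁ = 4 − 2/8 = 15/4.
f(15/4) = 1/16, f'(15/4) = 15/2, so t₂ = (15/4) − (1/16)/(15/2) = 449/120.
f(449/120) = 1/14400, f'(449/120) = 449/60, so t₃ = (449/120) − (1/14400)/(449/60) = 403201/107760.

403201/107760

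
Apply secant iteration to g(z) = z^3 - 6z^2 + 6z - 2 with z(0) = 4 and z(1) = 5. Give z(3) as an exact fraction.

5176/1069

g(4) = -10, g(5) = 3. z(2) = 5 - 3·(5 - 4)/(3 - (-10)) = 62/13.
g(5) = 3, g(62/13) = -3030/2197. z(3) = (62/13) - (-3030/2197)·((62/13) - 5)/((-3030/2197) - 3) = 5176/1069.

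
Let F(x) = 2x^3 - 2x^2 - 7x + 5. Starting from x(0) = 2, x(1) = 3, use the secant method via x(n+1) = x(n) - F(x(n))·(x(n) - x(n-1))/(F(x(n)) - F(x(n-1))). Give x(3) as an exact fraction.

3945/1903

F(2) = -1, F(3) = 20. x(2) = 3 - 20·(3 - 2)/(20 - (-1)) = 43/21.
F(3) = 20, F(43/21) = -5080/9261. x(3) = (43/21) - (-5080/9261)·((43/21) - 3)/((-5080/9261) - 20) = 3945/1903.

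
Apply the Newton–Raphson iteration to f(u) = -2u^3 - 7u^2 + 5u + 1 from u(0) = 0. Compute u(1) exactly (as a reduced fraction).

-1/5

f'(u) = -6u^2 - 14u + 5.
f(0) = 1, f'(0) = 5, so u(1) = 0 - 1/5 = -1/5.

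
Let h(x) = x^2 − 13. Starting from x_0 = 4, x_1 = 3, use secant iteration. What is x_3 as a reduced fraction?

h(4) = 3, h(3) = −4. x_2 = 3 − (−4)·(3 − 4)/((−4) − 3) = 25/7.
h(3) = −4, h(25/7) = −12/49. x_3 = (25/7) − (−12/49)·((25/7) − 3)/((−12/49) − (−4)) = 83/23.

83/23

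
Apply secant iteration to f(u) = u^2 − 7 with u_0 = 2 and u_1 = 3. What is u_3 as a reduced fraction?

f(2) = −3, f(3) = 2. u_2 = 3 − 2·(3 − 2)/(2 − (−3)) = 13/5.
f(3) = 2, f(13/5) = −6/25. u_3 = (13/5) − (−6/25)·((13/5) − 3)/((−6/25) − 2) = 37/14.

37/14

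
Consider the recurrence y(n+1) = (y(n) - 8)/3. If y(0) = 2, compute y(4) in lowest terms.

-106/27

y(1) = (2 - 8)/3 = -2.
y(2) = ((-2) - 8)/3 = -10/3.
y(3) = ((-10/3) - 8)/3 = -34/9.
y(4) = ((-34/9) - 8)/3 = -106/27.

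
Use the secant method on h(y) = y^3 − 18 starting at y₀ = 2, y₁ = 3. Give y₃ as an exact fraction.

2402/921

h(2) = −10, h(3) = 9. y₂ = 3 − 9·(3 − 2)/(9 − (−10)) = 48/19.
h(3) = 9, h(48/19) = −12870/6859. y₃ = (48/19) − (−12870/6859)·((48/19) − 3)/((−12870/6859) − 9) = 2402/921.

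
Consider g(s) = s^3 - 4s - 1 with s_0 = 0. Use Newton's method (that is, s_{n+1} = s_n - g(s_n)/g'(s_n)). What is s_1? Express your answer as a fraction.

-1/4

g'(s) = 3s^2 - 4.
g(0) = -1, g'(0) = -4, so s_1 = 0 - (-1)/(-4) = -1/4.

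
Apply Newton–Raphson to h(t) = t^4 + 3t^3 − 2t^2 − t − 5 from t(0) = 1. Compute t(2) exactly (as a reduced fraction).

h'(t) = 4t^3 + 9t^2 − 4t − 1.
h(1) = −4, h'(1) = 8, so t(1) = 1 − (−4)/8 = 3/2.
h(3/2) = 67/16, h'(3/2) = 107/4, so t(2) = (3/2) − (67/16)/(107/4) = 575/428.

575/428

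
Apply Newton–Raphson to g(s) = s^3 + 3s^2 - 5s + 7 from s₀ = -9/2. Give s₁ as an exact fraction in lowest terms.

g'(s) = 3s^2 + 6s - 5.
g(-9/2) = -7/8, g'(-9/2) = 115/4, so s₁ = (-9/2) - (-7/8)/(115/4) = -514/115.

-514/115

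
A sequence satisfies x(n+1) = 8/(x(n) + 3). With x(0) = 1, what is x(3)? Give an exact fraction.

x(1) = 8/(1 + 3) = 2.
x(2) = 8/(2 + 3) = 8/5.
x(3) = 8/(8/5 + 3) = 40/23.

40/23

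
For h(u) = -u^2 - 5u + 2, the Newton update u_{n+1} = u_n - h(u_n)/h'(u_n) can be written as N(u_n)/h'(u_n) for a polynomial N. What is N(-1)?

h'(u) = -2u - 5.
N(u) = u·h'(u) - h(u) = u·(-2u - 5) - (-u^2 - 5u + 2) = -u^2 - 2.
N(-1) = -3.

-3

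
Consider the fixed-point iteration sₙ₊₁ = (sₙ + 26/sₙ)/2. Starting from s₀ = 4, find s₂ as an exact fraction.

s₁ = (4 + 26/4)/2 = 21/4.
s₂ = (21/4 + 26/(21/4))/2 = 857/168.

857/168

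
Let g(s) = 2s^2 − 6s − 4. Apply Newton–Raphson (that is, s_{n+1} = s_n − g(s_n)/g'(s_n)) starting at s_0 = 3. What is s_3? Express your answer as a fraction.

22363/6279

g'(s) = 4s − 6.
g(3) = −4, g'(3) = 6, so s_1 = 3 − (−4)/6 = 11/3.
g(11/3) = 8/9, g'(11/3) = 26/3, so s_2 = (11/3) − (8/9)/(26/3) = 139/39.
g(139/39) = 32/1521, g'(139/39) = 322/39, so s_3 = (139/39) − (32/1521)/(322/39) = 22363/6279.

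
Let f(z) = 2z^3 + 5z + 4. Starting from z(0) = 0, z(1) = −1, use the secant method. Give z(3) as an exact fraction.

f(0) = 4, f(−1) = −3. z(2) = (−1) − (−3)·((−1) − 0)/((−3) − 4) = −4/7.
f(−1) = −3, f(−4/7) = 264/343. z(3) = (−4/7) − (264/343)·((−4/7) − (−1))/((264/343) − (−3)) = −284/431.

−284/431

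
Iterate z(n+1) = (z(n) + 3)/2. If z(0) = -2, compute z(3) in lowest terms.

19/8

z(1) = ((-2) + 3)/2 = 1/2.
z(2) = ((1/2) + 3)/2 = 7/4.
z(3) = ((7/4) + 3)/2 = 19/8.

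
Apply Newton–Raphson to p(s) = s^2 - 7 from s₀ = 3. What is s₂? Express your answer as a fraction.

127/48

p'(s) = 2s.
p(3) = 2, p'(3) = 6, so s₁ = 3 - 2/6 = 8/3.
p(8/3) = 1/9, p'(8/3) = 16/3, so s₂ = (8/3) - (1/9)/(16/3) = 127/48.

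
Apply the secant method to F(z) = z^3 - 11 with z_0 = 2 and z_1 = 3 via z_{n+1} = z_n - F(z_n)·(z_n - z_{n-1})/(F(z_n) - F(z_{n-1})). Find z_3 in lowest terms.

16025/7267

F(2) = -3, F(3) = 16. z_2 = 3 - 16·(3 - 2)/(16 - (-3)) = 41/19.
F(3) = 16, F(41/19) = -6528/6859. z_3 = (41/19) - (-6528/6859)·((41/19) - 3)/((-6528/6859) - 16) = 16025/7267.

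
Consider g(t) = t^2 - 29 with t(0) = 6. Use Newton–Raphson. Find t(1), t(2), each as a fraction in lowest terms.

g'(t) = 2t.
g(6) = 7, g'(6) = 12, so t(1) = 6 - 7/12 = 65/12.
g(65/12) = 49/144, g'(65/12) = 65/6, so t(2) = (65/12) - (49/144)/(65/6) = 8401/1560.

t(1) = 65/12, t(2) = 8401/1560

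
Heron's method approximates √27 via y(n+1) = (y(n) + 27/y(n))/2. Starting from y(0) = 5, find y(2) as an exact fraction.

y(1) = (5 + 27/5)/2 = 26/5.
y(2) = (26/5 + 27/(26/5))/2 = 1351/260.

1351/260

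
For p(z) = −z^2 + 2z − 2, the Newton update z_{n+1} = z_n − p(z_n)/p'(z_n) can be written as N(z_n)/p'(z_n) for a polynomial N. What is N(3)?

p'(z) = −2z + 2.
N(z) = z·p'(z) − p(z) = z·(−2z + 2) − (−z^2 + 2z − 2) = −z^2 + 2.
N(3) = −7.

−7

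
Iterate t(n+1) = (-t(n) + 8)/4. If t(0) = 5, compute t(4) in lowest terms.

413/256

t(1) = (-5 + 8)/4 = 3/4.
t(2) = (-(3/4) + 8)/4 = 29/16.
t(3) = (-(29/16) + 8)/4 = 99/64.
t(4) = (-(99/64) + 8)/4 = 413/256.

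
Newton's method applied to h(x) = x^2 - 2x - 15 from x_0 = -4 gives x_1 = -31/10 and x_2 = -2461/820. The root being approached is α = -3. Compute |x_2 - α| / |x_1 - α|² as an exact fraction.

5/41

x_1 - α = -31/10 - (-3) = -31/10 + 3 = -1/10, so |x_1 - α| = 1/10.
x_2 - α = -2461/820 - (-3) = -2461/820 + 3 = -1/820, so |x_2 - α| = 1/820.
|x_1 - α|² = 1/100.
Ratio = (1/820) / (1/100) = 5/41.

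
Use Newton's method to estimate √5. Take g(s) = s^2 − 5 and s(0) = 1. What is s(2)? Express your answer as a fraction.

7/3

g'(s) = 2s.
g(1) = −4, g'(1) = 2, so s(1) = 1 − (−4)/2 = 3.
g(3) = 4, g'(3) = 6, so s(2) = 3 − 4/6 = 7/3.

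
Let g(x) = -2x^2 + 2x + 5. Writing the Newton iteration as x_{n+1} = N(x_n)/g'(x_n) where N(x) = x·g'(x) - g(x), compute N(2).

-13

g'(x) = -4x + 2.
N(x) = x·g'(x) - g(x) = x·(-4x + 2) - (-2x^2 + 2x + 5) = -2x^2 - 5.
N(2) = -13.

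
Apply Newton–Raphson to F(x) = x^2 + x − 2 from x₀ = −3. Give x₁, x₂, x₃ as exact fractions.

F'(x) = 2x + 1.
F(−3) = 4, F'(−3) = −5, so x₁ = (−3) − 4/(−5) = −11/5.
F(−11/5) = 16/25, F'(−11/5) = −17/5, so x₂ = (−11/5) − (16/25)/(−17/5) = −171/85.
F(−171/85) = 256/7225, F'(−171/85) = −257/85, so x₃ = (−171/85) − (256/7225)/(−257/85) = −43691/21845.

x₁ = −11/5, x₂ = −171/85, x₃ = −43691/21845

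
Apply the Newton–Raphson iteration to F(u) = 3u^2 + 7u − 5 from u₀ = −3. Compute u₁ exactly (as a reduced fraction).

−32/11

F'(u) = 6u + 7.
F(−3) = 1, F'(−3) = −11, so u₁ = (−3) − 1/(−11) = −32/11.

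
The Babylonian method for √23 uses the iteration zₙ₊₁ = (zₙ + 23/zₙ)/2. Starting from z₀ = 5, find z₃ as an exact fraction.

z₁ = (5 + 23/5)/2 = 24/5.
z₂ = (24/5 + 23/(24/5))/2 = 1151/240.
z₃ = (1151/240 + 23/(1151/240))/2 = 2649601/552480.

2649601/552480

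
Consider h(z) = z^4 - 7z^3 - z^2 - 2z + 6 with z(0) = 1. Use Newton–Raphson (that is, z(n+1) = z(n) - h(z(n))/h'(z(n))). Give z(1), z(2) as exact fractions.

z(1) = 6/7, z(2) = 16725/19957

h'(z) = 4z^3 - 21z^2 - 2z - 2.
h(1) = -3, h'(1) = -21, so z(1) = 1 - (-3)/(-21) = 6/7.
h(6/7) = -762/2401, h'(6/7) = -5702/343, so z(2) = (6/7) - (-762/2401)/(-5702/343) = 16725/19957.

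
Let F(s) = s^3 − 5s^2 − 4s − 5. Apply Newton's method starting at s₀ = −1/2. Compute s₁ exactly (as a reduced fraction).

2

F'(s) = 3s^2 − 10s − 4.
F(−1/2) = −35/8, F'(−1/2) = 7/4, so s₁ = (−1/2) − (−35/8)/(7/4) = 2.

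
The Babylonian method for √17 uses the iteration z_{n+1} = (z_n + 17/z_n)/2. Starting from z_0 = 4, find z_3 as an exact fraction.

z_1 = (4 + 17/4)/2 = 33/8.
z_2 = (33/8 + 17/(33/8))/2 = 2177/528.
z_3 = (2177/528 + 17/(2177/528))/2 = 9478657/2298912.

9478657/2298912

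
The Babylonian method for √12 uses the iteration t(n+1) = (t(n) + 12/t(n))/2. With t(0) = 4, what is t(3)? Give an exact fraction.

t(1) = (4 + 12/4)/2 = 7/2.
t(2) = (7/2 + 12/(7/2))/2 = 97/28.
t(3) = (97/28 + 12/(97/28))/2 = 18817/5432.

18817/5432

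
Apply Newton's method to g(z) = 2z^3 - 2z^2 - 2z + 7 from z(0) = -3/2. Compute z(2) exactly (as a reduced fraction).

g'(z) = 6z^2 - 4z - 2.
g(-3/2) = -5/4, g'(-3/2) = 35/2, so z(1) = (-3/2) - (-5/4)/(35/2) = -10/7.
g(-10/7) = -19/343, g'(-10/7) = 782/49, so z(2) = (-10/7) - (-19/343)/(782/49) = -7801/5474.

-7801/5474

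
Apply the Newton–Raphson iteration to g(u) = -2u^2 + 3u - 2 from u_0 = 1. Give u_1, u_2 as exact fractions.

u_1 = 0, u_2 = 2/3

g'(u) = -4u + 3.
g(1) = -1, g'(1) = -1, so u_1 = 1 - (-1)/(-1) = 0.
g(0) = -2, g'(0) = 3, so u_2 = 0 - (-2)/3 = 2/3.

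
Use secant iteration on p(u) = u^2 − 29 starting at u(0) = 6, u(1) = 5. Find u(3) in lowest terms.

p(6) = 7, p(5) = −4. u(2) = 5 − (−4)·(5 − 6)/((−4) − 7) = 59/11.
p(5) = −4, p(59/11) = −28/121. u(3) = (59/11) − (−28/121)·((59/11) − 5)/((−28/121) − (−4)) = 307/57.

307/57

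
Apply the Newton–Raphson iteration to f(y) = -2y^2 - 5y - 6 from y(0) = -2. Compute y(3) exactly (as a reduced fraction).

f'(y) = -4y - 5.
f(-2) = -4, f'(-2) = 3, so y(1) = (-2) - (-4)/3 = -2/3.
f(-2/3) = -32/9, f'(-2/3) = -7/3, so y(2) = (-2/3) - (-32/9)/(-7/3) = -46/21.
f(-46/21) = -2048/441, f'(-46/21) = 79/21, so y(3) = (-46/21) - (-2048/441)/(79/21) = -1586/1659.

-1586/1659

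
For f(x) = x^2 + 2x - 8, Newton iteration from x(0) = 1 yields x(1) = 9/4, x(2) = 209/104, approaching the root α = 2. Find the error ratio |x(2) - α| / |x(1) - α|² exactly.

x(1) - α = 9/4 - 2 = 1/4, so |x(1) - α| = 1/4.
x(2) - α = 209/104 - 2 = 1/104, so |x(2) - α| = 1/104.
|x(1) - α|² = 1/16.
Ratio = (1/104) / (1/16) = 2/13.

2/13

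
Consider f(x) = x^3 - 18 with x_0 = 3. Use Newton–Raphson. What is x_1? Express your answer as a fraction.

f'(x) = 3x^2.
f(3) = 9, f'(3) = 27, so x_1 = 3 - 9/27 = 8/3.

8/3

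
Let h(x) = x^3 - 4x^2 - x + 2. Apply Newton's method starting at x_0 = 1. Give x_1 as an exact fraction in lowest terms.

h'(x) = 3x^2 - 8x - 1.
h(1) = -2, h'(1) = -6, so x_1 = 1 - (-2)/(-6) = 2/3.

2/3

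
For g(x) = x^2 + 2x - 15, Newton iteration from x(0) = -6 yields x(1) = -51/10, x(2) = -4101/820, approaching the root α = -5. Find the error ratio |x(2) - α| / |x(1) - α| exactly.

x(1) - α = -51/10 - (-5) = -51/10 + 5 = -1/10, so |x(1) - α| = 1/10.
x(2) - α = -4101/820 - (-5) = -4101/820 + 5 = -1/820, so |x(2) - α| = 1/820.
Ratio = (1/820) / (1/10) = 1/82.

1/82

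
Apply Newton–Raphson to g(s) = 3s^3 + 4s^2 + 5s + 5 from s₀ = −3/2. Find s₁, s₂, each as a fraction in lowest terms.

s₁ = −65/53, s₂ = −299287/259806

g'(s) = 9s^2 + 8s + 5.
g(−3/2) = −29/8, g'(−3/2) = 53/4, so s₁ = (−3/2) − (−29/8)/(53/4) = −65/53.
g(−65/53) = −96715/148877, g'(−65/53) = 24510/2809, so s₂ = (−65/53) − (−96715/148877)/(24510/2809) = −299287/259806.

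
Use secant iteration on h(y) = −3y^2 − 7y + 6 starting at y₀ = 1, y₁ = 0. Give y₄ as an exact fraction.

795/1193

h(1) = −4, h(0) = 6. y₂ = 0 − 6·(0 − 1)/(6 − (−4)) = 3/5.
h(0) = 6, h(3/5) = 18/25. y₃ = (3/5) − (18/25)·((3/5) − 0)/((18/25) − 6) = 15/22.
h(3/5) = 18/25, h(15/22) = −81/484. y₄ = (15/22) − (−81/484)·((15/22) − (3/5))/((−81/484) − (18/25)) = 795/1193.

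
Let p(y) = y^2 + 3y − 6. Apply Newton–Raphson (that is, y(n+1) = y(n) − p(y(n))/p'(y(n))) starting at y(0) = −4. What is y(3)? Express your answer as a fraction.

p'(y) = 2y + 3.
p(−4) = −2, p'(−4) = −5, so y(1) = (−4) − (−2)/(−5) = −22/5.
p(−22/5) = 4/25, p'(−22/5) = −29/5, so y(2) = (−22/5) − (4/25)/(−29/5) = −634/145.
p(−634/145) = 16/21025, p'(−634/145) = −833/145, so y(3) = (−634/145) − (16/21025)/(−833/145) = −528106/120785.

−528106/120785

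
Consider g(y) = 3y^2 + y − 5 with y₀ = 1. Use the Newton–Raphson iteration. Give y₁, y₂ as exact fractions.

g'(y) = 6y + 1.
g(1) = −1, g'(1) = 7, so y₁ = 1 − (−1)/7 = 8/7.
g(8/7) = 3/49, g'(8/7) = 55/7, so y₂ = (8/7) − (3/49)/(55/7) = 437/385.

y₁ = 8/7, y₂ = 437/385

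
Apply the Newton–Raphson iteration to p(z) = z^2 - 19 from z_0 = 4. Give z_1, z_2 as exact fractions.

z_1 = 35/8, z_2 = 2441/560

p'(z) = 2z.
p(4) = -3, p'(4) = 8, so z_1 = 4 - (-3)/8 = 35/8.
p(35/8) = 9/64, p'(35/8) = 35/4, so z_2 = (35/8) - (9/64)/(35/4) = 2441/560.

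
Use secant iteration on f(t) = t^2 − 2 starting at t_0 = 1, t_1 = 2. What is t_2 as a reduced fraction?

f(1) = −1, f(2) = 2. t_2 = 2 − 2·(2 − 1)/(2 − (−1)) = 4/3.

4/3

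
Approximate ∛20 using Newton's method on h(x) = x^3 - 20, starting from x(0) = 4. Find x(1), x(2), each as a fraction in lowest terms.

h'(x) = 3x^2.
h(4) = 44, h'(4) = 48, so x(1) = 4 - 44/48 = 37/12.
h(37/12) = 16093/1728, h'(37/12) = 1369/48, so x(2) = (37/12) - (16093/1728)/(1369/48) = 67933/24642.

x(1) = 37/12, x(2) = 67933/24642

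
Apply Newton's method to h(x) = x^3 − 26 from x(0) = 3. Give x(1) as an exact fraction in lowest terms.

80/27

h'(x) = 3x^2.
h(3) = 1, h'(3) = 27, so x(1) = 3 − 1/27 = 80/27.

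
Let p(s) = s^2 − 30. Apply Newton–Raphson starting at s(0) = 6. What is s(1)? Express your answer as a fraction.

11/2

p'(s) = 2s.
p(6) = 6, p'(6) = 12, so s(1) = 6 − 6/12 = 11/2.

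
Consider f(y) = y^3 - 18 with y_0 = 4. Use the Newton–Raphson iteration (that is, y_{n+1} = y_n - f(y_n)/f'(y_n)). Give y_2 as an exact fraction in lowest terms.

f'(y) = 3y^2.
f(4) = 46, f'(4) = 48, so y_1 = 4 - 46/48 = 73/24.
f(73/24) = 140185/13824, f'(73/24) = 5329/192, so y_2 = (73/24) - (140185/13824)/(5329/192) = 513433/191844.

513433/191844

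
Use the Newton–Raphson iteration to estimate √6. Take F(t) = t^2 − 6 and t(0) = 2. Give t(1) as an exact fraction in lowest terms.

5/2

F'(t) = 2t.
F(2) = −2, F'(2) = 4, so t(1) = 2 − (−2)/4 = 5/2.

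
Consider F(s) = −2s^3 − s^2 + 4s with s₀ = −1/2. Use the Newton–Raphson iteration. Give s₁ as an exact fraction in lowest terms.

F'(s) = −6s^2 − 2s + 4.
F(−1/2) = −2, F'(−1/2) = 7/2, so s₁ = (−1/2) − (−2)/(7/2) = 1/14.

1/14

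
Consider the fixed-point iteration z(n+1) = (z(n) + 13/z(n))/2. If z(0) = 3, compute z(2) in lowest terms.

119/33

z(1) = (3 + 13/3)/2 = 11/3.
z(2) = (11/3 + 13/(11/3))/2 = 119/33.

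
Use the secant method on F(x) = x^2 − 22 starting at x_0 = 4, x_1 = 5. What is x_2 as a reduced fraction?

14/3

F(4) = −6, F(5) = 3. x_2 = 5 − 3·(5 − 4)/(3 − (−6)) = 14/3.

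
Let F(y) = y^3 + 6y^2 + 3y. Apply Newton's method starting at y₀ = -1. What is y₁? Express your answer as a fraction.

F'(y) = 3y^2 + 12y + 3.
F(-1) = 2, F'(-1) = -6, so y₁ = (-1) - 2/(-6) = -2/3.

-2/3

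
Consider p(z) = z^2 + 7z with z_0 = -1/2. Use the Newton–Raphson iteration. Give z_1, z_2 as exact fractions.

p'(z) = 2z + 7.
p(-1/2) = -13/4, p'(-1/2) = 6, so z_1 = (-1/2) - (-13/4)/6 = 1/24.
p(1/24) = 169/576, p'(1/24) = 85/12, so z_2 = (1/24) - (169/576)/(85/12) = 1/4080.

z_1 = 1/24, z_2 = 1/4080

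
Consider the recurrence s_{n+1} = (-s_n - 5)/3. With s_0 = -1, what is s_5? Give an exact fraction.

s_1 = (-(-1) - 5)/3 = -4/3.
s_2 = (-(-4/3) - 5)/3 = -11/9.
s_3 = (-(-11/9) - 5)/3 = -34/27.
s_4 = (-(-34/27) - 5)/3 = -101/81.
s_5 = (-(-101/81) - 5)/3 = -304/243.

-304/243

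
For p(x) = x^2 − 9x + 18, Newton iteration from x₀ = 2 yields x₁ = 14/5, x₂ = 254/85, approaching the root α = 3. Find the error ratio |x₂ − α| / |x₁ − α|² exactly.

x₁ − α = 14/5 − 3 = −1/5, so |x₁ − α| = 1/5.
x₂ − α = 254/85 − 3 = −1/85, so |x₂ − α| = 1/85.
|x₁ − α|² = 1/25.
Ratio = (1/85) / (1/25) = 5/17.

5/17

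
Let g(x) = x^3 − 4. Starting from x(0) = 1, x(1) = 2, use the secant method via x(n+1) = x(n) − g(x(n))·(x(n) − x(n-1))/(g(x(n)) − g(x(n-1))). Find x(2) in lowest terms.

10/7

g(1) = −3, g(2) = 4. x(2) = 2 − 4·(2 − 1)/(4 − (−3)) = 10/7.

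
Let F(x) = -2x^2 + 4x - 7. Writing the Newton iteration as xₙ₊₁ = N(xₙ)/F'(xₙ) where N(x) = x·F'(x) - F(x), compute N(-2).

F'(x) = -4x + 4.
N(x) = x·F'(x) - F(x) = x·(-4x + 4) - (-2x^2 + 4x - 7) = -2x^2 + 7.
N(-2) = -1.

-1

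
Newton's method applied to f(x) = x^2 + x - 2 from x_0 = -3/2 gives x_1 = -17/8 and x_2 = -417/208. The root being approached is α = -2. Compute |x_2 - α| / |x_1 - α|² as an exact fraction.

x_1 - α = -17/8 - (-2) = -17/8 + 2 = -1/8, so |x_1 - α| = 1/8.
x_2 - α = -417/208 - (-2) = -417/208 + 2 = -1/208, so |x_2 - α| = 1/208.
|x_1 - α|² = 1/64.
Ratio = (1/208) / (1/64) = 4/13.

4/13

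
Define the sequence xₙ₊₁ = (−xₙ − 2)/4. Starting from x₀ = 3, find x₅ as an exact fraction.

−413/1024

x₁ = (−3 − 2)/4 = −5/4.
x₂ = (−(−5/4) − 2)/4 = −3/16.
x₃ = (−(−3/16) − 2)/4 = −29/64.
x₄ = (−(−29/64) − 2)/4 = −99/256.
x₅ = (−(−99/256) − 2)/4 = −413/1024.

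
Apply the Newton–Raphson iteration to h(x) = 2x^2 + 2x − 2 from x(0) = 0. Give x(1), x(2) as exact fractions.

x(1) = 1, x(2) = 2/3

h'(x) = 4x + 2.
h(0) = −2, h'(0) = 2, so x(1) = 0 − (−2)/2 = 1.
h(1) = 2, h'(1) = 6, so x(2) = 1 − 2/6 = 2/3.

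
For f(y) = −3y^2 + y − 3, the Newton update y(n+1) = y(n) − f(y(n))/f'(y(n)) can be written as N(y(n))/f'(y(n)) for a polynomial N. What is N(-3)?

−24

f'(y) = −6y + 1.
N(y) = y·f'(y) − f(y) = y·(−6y + 1) − (−3y^2 + y − 3) = −3y^2 + 3.
N(-3) = −24.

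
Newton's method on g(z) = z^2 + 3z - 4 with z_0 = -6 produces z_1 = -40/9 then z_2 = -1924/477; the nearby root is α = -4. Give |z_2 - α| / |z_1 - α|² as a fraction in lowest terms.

9/53

z_1 - α = -40/9 - (-4) = -40/9 + 4 = -4/9, so |z_1 - α| = 4/9.
z_2 - α = -1924/477 - (-4) = -1924/477 + 4 = -16/477, so |z_2 - α| = 16/477.
|z_1 - α|² = 16/81.
Ratio = (16/477) / (16/81) = 9/53.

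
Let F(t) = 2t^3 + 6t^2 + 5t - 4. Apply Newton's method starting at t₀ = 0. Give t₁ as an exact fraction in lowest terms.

4/5

F'(t) = 6t^2 + 12t + 5.
F(0) = -4, F'(0) = 5, so t₁ = 0 - (-4)/5 = 4/5.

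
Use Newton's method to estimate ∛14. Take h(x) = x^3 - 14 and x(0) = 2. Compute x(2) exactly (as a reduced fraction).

181/75

h'(x) = 3x^2.
h(2) = -6, h'(2) = 12, so x(1) = 2 - (-6)/12 = 5/2.
h(5/2) = 13/8, h'(5/2) = 75/4, so x(2) = (5/2) - (13/8)/(75/4) = 181/75.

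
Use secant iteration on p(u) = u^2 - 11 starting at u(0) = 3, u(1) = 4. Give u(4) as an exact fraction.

p(3) = -2, p(4) = 5. u(2) = 4 - 5·(4 - 3)/(5 - (-2)) = 23/7.
p(4) = 5, p(23/7) = -10/49. u(3) = (23/7) - (-10/49)·((23/7) - 4)/((-10/49) - 5) = 169/51.
p(23/7) = -10/49, p(169/51) = -50/2601. u(4) = (169/51) - (-50/2601)·((169/51) - (23/7))/((-50/2601) - (-10/49)) = 3907/1178.

3907/1178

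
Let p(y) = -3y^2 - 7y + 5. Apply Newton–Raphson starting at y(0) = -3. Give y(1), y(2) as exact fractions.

p'(y) = -6y - 7.
p(-3) = -1, p'(-3) = 11, so y(1) = (-3) - (-1)/11 = -32/11.
p(-32/11) = -3/121, p'(-32/11) = 115/11, so y(2) = (-32/11) - (-3/121)/(115/11) = -3677/1265.

y(1) = -32/11, y(2) = -3677/1265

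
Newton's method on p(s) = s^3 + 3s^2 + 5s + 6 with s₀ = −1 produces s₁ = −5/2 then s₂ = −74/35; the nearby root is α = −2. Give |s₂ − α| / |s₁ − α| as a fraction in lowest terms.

s₁ − α = −5/2 − (−2) = −5/2 + 2 = −1/2, so |s₁ − α| = 1/2.
s₂ − α = −74/35 − (−2) = −74/35 + 2 = −4/35, so |s₂ − α| = 4/35.
Ratio = (4/35) / (1/2) = 8/35.

8/35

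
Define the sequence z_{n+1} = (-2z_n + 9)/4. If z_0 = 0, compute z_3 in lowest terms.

z_1 = (-2·0 + 9)/4 = 9/4.
z_2 = (-2·(9/4) + 9)/4 = 9/8.
z_3 = (-2·(9/8) + 9)/4 = 27/16.

27/16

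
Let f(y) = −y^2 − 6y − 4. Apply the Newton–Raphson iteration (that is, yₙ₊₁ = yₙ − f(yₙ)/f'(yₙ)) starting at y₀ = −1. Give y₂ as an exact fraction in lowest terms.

f'(y) = −2y − 6.
f(−1) = 1, f'(−1) = −4, so y₁ = (−1) − 1/(−4) = −3/4.
f(−3/4) = −1/16, f'(−3/4) = −9/2, so y₂ = (−3/4) − (−1/16)/(−9/2) = −55/72.

−55/72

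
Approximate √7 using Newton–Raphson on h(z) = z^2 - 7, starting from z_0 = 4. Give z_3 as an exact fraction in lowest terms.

h'(z) = 2z.
h(4) = 9, h'(4) = 8, so z_1 = 4 - 9/8 = 23/8.
h(23/8) = 81/64, h'(23/8) = 23/4, so z_2 = (23/8) - (81/64)/(23/4) = 977/368.
h(977/368) = 6561/135424, h'(977/368) = 977/184, so z_3 = (977/368) - (6561/135424)/(977/184) = 1902497/719072.

1902497/719072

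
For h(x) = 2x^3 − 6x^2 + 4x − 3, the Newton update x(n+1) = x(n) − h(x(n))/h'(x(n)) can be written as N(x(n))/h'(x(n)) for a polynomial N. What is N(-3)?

h'(x) = 6x^2 − 12x + 4.
N(x) = x·h'(x) − h(x) = x·(6x^2 − 12x + 4) − (2x^3 − 6x^2 + 4x − 3) = 4x^3 − 6x^2 + 3.
N(-3) = −159.

−159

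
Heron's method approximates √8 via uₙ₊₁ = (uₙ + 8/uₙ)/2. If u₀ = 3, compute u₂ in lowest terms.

577/204

u₁ = (3 + 8/3)/2 = 17/6.
u₂ = (17/6 + 8/(17/6))/2 = 577/204.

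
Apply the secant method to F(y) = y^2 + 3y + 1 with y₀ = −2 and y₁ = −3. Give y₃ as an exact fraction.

F(−2) = −1, F(−3) = 1. y₂ = (−3) − 1·((−3) − (−2))/(1 − (−1)) = −5/2.
F(−3) = 1, F(−5/2) = −1/4. y₃ = (−5/2) − (−1/4)·((−5/2) − (−3))/((−1/4) − 1) = −13/5.

−13/5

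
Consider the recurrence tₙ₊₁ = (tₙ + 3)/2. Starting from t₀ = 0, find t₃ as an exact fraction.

t₁ = (0 + 3)/2 = 3/2.
t₂ = ((3/2) + 3)/2 = 9/4.
t₃ = ((9/4) + 3)/2 = 21/8.

21/8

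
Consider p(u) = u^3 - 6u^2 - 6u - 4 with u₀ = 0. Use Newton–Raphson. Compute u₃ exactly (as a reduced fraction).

p'(u) = 3u^2 - 12u - 6.
p(0) = -4, p'(0) = -6, so u₁ = 0 - (-4)/(-6) = -2/3.
p(-2/3) = -80/27, p'(-2/3) = 10/3, so u₂ = (-2/3) - (-80/27)/(10/3) = 2/9.
p(2/9) = -4096/729, p'(2/9) = -230/27, so u₃ = (2/9) - (-4096/729)/(-230/27) = -1358/3105.

-1358/3105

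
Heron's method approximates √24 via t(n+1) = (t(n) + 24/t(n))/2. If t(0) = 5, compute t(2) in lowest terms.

t(1) = (5 + 24/5)/2 = 49/10.
t(2) = (49/10 + 24/(49/10))/2 = 4801/980.

4801/980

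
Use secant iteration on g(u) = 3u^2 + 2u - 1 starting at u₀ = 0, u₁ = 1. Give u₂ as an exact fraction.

g(0) = -1, g(1) = 4. u₂ = 1 - 4·(1 - 0)/(4 - (-1)) = 1/5.

1/5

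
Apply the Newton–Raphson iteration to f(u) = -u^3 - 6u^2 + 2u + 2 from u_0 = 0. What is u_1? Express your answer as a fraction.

-1

f'(u) = -3u^2 - 12u + 2.
f(0) = 2, f'(0) = 2, so u_1 = 0 - 2/2 = -1.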